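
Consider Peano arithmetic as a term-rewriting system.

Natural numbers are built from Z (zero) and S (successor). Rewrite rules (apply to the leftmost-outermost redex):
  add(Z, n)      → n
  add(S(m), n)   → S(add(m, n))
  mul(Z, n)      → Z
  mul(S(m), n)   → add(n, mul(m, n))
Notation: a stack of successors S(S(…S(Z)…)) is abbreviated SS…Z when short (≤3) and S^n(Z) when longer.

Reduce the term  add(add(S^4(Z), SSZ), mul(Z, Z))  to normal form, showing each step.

  start: add(add(S^4(Z), SSZ), mul(Z, Z))
  →1  add(S(add(SSSZ, SSZ)), mul(Z, Z))
  →2  S(add(add(SSSZ, SSZ), mul(Z, Z)))
  →3  S(add(S(add(SSZ, SSZ)), mul(Z, Z)))
  →4  S(S(add(add(SSZ, SSZ), mul(Z, Z))))
  →5  S(S(add(S(add(SZ, SSZ)), mul(Z, Z))))
  →6  S(S(S(add(add(SZ, SSZ), mul(Z, Z)))))
  →7  S(S(S(add(S(add(Z, SSZ)), mul(Z, Z)))))
  →8  S(S(S(S(add(add(Z, SSZ), mul(Z, Z))))))
  →9  S(S(S(S(add(SSZ, mul(Z, Z))))))
  →10  S(S(S(S(S(add(SZ, mul(Z, Z)))))))
  →11  S(S(S(S(S(S(add(Z, mul(Z, Z))))))))
  →12  S(S(S(S(S(S(mul(Z, Z)))))))
  →13  S^6(Z)

Answer: normal form = S^6(Z)  (in 13 steps)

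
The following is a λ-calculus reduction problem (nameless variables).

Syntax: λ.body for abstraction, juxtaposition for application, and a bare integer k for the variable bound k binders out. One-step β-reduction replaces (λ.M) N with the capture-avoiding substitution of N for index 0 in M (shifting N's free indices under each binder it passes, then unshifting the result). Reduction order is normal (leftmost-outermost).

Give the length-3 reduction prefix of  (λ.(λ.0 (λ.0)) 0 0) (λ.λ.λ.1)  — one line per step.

  start: (λ.(λ.0 (λ.0)) 0 0) (λ.λ.λ.1)
  [1] (λ.0 (λ.0)) (λ.λ.λ.1) (λ.λ.λ.1)
  [2] (λ.λ.λ.1) (λ.0) (λ.λ.λ.1)
  [3] (λ.λ.1) (λ.λ.λ.1)

Answer: after 3 steps: (λ.λ.1) (λ.λ.λ.1)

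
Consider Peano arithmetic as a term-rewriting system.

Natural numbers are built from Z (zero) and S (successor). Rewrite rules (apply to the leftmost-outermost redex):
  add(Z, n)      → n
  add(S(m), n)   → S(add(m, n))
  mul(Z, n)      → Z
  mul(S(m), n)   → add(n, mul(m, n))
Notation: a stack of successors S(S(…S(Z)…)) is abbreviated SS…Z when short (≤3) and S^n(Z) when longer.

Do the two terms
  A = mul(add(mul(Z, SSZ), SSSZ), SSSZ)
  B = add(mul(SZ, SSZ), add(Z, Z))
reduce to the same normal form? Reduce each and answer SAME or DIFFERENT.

Answer: DIFFERENT — A ⇓ S^9(Z), B ⇓ SSZ

Derivation:
Term A:
  start: mul(add(mul(Z, SSZ), SSSZ), SSSZ)
  →1  mul(add(Z, SSSZ), SSSZ)
  →2  mul(SSSZ, SSSZ)
  →3  add(SSSZ, mul(SSZ, SSSZ))
  →4  S(add(SSZ, mul(SSZ, SSSZ)))
  →5  S(S(add(SZ, mul(SSZ, SSSZ))))
  →6  S(S(S(add(Z, mul(SSZ, SSSZ)))))
  →7  S(S(S(mul(SSZ, SSSZ))))
  →8  S(S(S(add(SSSZ, mul(SZ, SSSZ)))))
  →9  S(S(S(S(add(SSZ, mul(SZ, SSSZ))))))
  →10  S(S(S(S(S(add(SZ, mul(SZ, SSSZ)))))))
  →11  S(S(S(S(S(S(add(Z, mul(SZ, SSSZ))))))))
  →12  S(S(S(S(S(S(mul(SZ, SSSZ)))))))
  →13  S(S(S(S(S(S(add(SSSZ, mul(Z, SSSZ))))))))
  →14  S(S(S(S(S(S(S(add(SSZ, mul(Z, SSSZ)))))))))
  →15  S(S(S(S(S(S(S(S(add(SZ, mul(Z, SSSZ))))))))))
  →16  S(S(S(S(S(S(S(S(S(add(Z, mul(Z, SSSZ)))))))))))
  →17  S(S(S(S(S(S(S(S(S(mul(Z, SSSZ))))))))))
  →18  S^9(Z)

Term B:
  start: add(mul(SZ, SSZ), add(Z, Z))
  →1  add(add(SSZ, mul(Z, SSZ)), add(Z, Z))
  →2  add(S(add(SZ, mul(Z, SSZ))), add(Z, Z))
  →3  S(add(add(SZ, mul(Z, SSZ)), add(Z, Z)))
  →4  S(add(S(add(Z, mul(Z, SSZ))), add(Z, Z)))
  →5  S(S(add(add(Z, mul(Z, SSZ)), add(Z, Z))))
  →6  S(S(add(mul(Z, SSZ), add(Z, Z))))
  →7  S(S(add(Z, add(Z, Z))))
  →8  S(S(add(Z, Z)))
  →9  SSZ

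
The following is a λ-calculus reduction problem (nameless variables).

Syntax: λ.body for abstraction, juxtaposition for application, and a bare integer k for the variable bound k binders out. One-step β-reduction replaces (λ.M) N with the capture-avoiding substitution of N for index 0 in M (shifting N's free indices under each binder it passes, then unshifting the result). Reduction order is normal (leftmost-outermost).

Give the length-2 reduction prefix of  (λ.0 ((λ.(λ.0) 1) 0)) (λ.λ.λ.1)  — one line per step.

Answer: after 2 steps: λ.λ.1

Reduction:
  start: (λ.0 ((λ.(λ.0) 1) 0)) (λ.λ.λ.1)
  step 1: (λ.λ.λ.1) ((λ.(λ.0) (λ.λ.λ.1)) (λ.λ.λ.1))
  step 2: λ.λ.1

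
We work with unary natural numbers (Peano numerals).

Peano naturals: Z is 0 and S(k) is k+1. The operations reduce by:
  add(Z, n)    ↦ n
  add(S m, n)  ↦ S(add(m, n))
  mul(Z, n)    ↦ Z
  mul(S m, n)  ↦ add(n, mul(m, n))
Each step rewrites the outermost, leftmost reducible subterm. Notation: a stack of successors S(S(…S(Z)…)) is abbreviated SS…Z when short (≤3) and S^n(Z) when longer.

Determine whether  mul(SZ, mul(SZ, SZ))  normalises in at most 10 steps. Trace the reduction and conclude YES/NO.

  start: mul(SZ, mul(SZ, SZ))
  [1] add(mul(SZ, SZ), mul(Z, mul(SZ, SZ)))
  [2] add(add(SZ, mul(Z, SZ)), mul(Z, mul(SZ, SZ)))
  [3] add(S(add(Z, mul(Z, SZ))), mul(Z, mul(SZ, SZ)))
  [4] S(add(add(Z, mul(Z, SZ)), mul(Z, mul(SZ, SZ))))
  [5] S(add(mul(Z, SZ), mul(Z, mul(SZ, SZ))))
  [6] S(add(Z, mul(Z, mul(SZ, SZ))))
  [7] S(mul(Z, mul(SZ, SZ)))
  [8] SZ

Answer: YES — reaches normal form SZ in 8 ≤ 10 steps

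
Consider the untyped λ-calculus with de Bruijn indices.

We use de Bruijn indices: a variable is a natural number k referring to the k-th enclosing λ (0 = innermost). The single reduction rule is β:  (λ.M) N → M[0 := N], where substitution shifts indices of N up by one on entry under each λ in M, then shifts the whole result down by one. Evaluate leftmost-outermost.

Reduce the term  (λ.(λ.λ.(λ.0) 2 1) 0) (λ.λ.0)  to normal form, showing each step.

  start: (λ.(λ.λ.(λ.0) 2 1) 0) (λ.λ.0)
  →1  (λ.λ.(λ.0) (λ.λ.0) 1) (λ.λ.0)
  →2  λ.(λ.0) (λ.λ.0) (λ.λ.0)
  →3  λ.(λ.λ.0) (λ.λ.0)
  →4  λ.λ.0

Answer: normal form = λ.λ.0  (in 4 steps)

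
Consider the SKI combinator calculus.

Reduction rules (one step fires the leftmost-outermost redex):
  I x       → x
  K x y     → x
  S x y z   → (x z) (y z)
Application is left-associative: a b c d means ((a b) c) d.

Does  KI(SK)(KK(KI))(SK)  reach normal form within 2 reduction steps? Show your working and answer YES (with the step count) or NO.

  start: KI(SK)(KK(KI))(SK)
  [1] I(KK(KI))(SK)
  [2] KK(KI)(SK)

Answer: NO — after 2 steps the term is KK(KI)(SK), not yet normal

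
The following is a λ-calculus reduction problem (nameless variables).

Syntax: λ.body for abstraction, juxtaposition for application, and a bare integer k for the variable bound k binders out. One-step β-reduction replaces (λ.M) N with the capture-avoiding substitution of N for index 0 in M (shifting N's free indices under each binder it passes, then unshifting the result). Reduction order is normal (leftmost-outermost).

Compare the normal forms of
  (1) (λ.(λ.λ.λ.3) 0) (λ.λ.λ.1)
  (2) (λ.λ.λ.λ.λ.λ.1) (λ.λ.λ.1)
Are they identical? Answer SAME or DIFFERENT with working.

Answer: SAME — A ⇓ λ.λ.λ.λ.λ.1, B ⇓ λ.λ.λ.λ.λ.1

Reduction:
Term A:
  start: (λ.(λ.λ.λ.3) 0) (λ.λ.λ.1)
  →1  (λ.λ.λ.λ.λ.λ.1) (λ.λ.λ.1)
  →2  λ.λ.λ.λ.λ.1

Term B:
  start: (λ.λ.λ.λ.λ.λ.1) (λ.λ.λ.1)
  →1  λ.λ.λ.λ.λ.1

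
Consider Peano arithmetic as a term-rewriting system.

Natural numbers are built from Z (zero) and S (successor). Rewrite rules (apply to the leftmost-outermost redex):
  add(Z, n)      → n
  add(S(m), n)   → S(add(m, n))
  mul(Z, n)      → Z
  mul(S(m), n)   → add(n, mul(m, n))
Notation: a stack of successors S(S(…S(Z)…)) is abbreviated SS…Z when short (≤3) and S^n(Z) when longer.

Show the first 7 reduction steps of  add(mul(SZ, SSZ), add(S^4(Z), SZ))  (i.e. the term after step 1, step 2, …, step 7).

  start: add(mul(SZ, SSZ), add(S^4(Z), SZ))
  [1] add(add(SSZ, mul(Z, SSZ)), add(S^4(Z), SZ))
  [2] add(S(add(SZ, mul(Z, SSZ))), add(S^4(Z), SZ))
  [3] S(add(add(SZ, mul(Z, SSZ)), add(S^4(Z), SZ)))
  [4] S(add(S(add(Z, mul(Z, SSZ))), add(S^4(Z), SZ)))
  [5] S(S(add(add(Z, mul(Z, SSZ)), add(S^4(Z), SZ))))
  [6] S(S(add(mul(Z, SSZ), add(S^4(Z), SZ))))
  [7] S(S(add(Z, add(S^4(Z), SZ))))

Answer: after 7 steps: S(S(add(Z, add(S^4(Z), SZ))))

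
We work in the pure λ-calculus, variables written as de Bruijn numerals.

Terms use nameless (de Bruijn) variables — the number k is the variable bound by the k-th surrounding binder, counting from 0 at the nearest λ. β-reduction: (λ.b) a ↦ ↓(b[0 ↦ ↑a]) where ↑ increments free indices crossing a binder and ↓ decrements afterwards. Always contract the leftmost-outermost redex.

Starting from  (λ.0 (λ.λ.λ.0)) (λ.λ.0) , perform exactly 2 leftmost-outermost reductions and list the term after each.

  start: (λ.0 (λ.λ.λ.0)) (λ.λ.0)
  →1  (λ.λ.0) (λ.λ.λ.0)
  →2  λ.0

Answer: after 2 steps: λ.0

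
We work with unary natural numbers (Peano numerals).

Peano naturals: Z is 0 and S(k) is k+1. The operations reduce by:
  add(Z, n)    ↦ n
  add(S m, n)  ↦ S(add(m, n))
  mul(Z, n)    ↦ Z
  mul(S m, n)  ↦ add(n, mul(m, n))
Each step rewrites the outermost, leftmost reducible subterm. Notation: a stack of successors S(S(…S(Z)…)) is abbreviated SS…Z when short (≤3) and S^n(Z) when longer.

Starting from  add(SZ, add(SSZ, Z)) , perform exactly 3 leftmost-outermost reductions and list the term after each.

Answer: after 3 steps: S(S(add(SZ, Z)))

Working:
  start: add(SZ, add(SSZ, Z))
  →1  S(add(Z, add(SSZ, Z)))
  →2  S(add(SSZ, Z))
  →3  S(S(add(SZ, Z)))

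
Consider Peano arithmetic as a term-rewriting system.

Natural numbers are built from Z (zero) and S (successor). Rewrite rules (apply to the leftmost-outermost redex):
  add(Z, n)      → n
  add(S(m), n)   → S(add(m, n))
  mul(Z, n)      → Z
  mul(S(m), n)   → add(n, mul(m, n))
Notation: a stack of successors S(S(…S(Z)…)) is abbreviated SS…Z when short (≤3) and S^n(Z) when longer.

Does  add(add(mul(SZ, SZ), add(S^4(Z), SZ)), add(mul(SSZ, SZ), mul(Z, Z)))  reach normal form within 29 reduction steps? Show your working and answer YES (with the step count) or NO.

  start: add(add(mul(SZ, SZ), add(S^4(Z), SZ)), add(mul(SSZ, SZ), mul(Z, Z)))
  [1] add(add(add(SZ, mul(Z, SZ)), add(S^4(Z), SZ)), add(mul(SSZ, SZ), mul(Z, Z)))
  [2] add(add(S(add(Z, mul(Z, SZ))), add(S^4(Z), SZ)), add(mul(SSZ, SZ), mul(Z, Z)))
  [3] add(S(add(add(Z, mul(Z, SZ)), add(S^4(Z), SZ))), add(mul(SSZ, SZ), mul(Z, Z)))
  [4] S(add(add(add(Z, mul(Z, SZ)), add(S^4(Z), SZ)), add(mul(SSZ, SZ), mul(Z, Z))))
  [5] S(add(add(mul(Z, SZ), add(S^4(Z), SZ)), add(mul(SSZ, SZ), mul(Z, Z))))
  [6] S(add(add(Z, add(S^4(Z), SZ)), add(mul(SSZ, SZ), mul(Z, Z))))
  [7] S(add(add(S^4(Z), SZ), add(mul(SSZ, SZ), mul(Z, Z))))
  [8] S(add(S(add(SSSZ, SZ)), add(mul(SSZ, SZ), mul(Z, Z))))
  [9] S(S(add(add(SSSZ, SZ), add(mul(SSZ, SZ), mul(Z, Z)))))
  [10] S(S(add(S(add(SSZ, SZ)), add(mul(SSZ, SZ), mul(Z, Z)))))
  [11] S(S(S(add(add(SSZ, SZ), add(mul(SSZ, SZ), mul(Z, Z))))))
  [12] S(S(S(add(S(add(SZ, SZ)), add(mul(SSZ, SZ), mul(Z, Z))))))
  [13] S(S(S(S(add(add(SZ, SZ), add(mul(SSZ, SZ), mul(Z, Z)))))))
  [14] S(S(S(S(add(S(add(Z, SZ)), add(mul(SSZ, SZ), mul(Z, Z)))))))
  [15] S(S(S(S(S(add(add(Z, SZ), add(mul(SSZ, SZ), mul(Z, Z))))))))
  [16] S(S(S(S(S(add(SZ, add(mul(SSZ, SZ), mul(Z, Z))))))))
  [17] S(S(S(S(S(S(add(Z, add(mul(SSZ, SZ), mul(Z, Z)))))))))
  [18] S(S(S(S(S(S(add(mul(SSZ, SZ), mul(Z, Z))))))))
  [19] S(S(S(S(S(S(add(add(SZ, mul(SZ, SZ)), mul(Z, Z))))))))
  [20] S(S(S(S(S(S(add(S(add(Z, mul(SZ, SZ))), mul(Z, Z))))))))
  [21] S(S(S(S(S(S(S(add(add(Z, mul(SZ, SZ)), mul(Z, Z)))))))))
  [22] S(S(S(S(S(S(S(add(mul(SZ, SZ), mul(Z, Z)))))))))
  [23] S(S(S(S(S(S(S(add(add(SZ, mul(Z, SZ)), mul(Z, Z)))))))))
  [24] S(S(S(S(S(S(S(add(S(add(Z, mul(Z, SZ))), mul(Z, Z)))))))))
  [25] S(S(S(S(S(S(S(S(add(add(Z, mul(Z, SZ)), mul(Z, Z))))))))))
  [26] S(S(S(S(S(S(S(S(add(mul(Z, SZ), mul(Z, Z))))))))))
  [27] S(S(S(S(S(S(S(S(add(Z, mul(Z, Z))))))))))
  [28] S(S(S(S(S(S(S(S(mul(Z, Z)))))))))
  [29] S^8(Z)

Answer: YES — reaches normal form S^8(Z) in 29 ≤ 29 steps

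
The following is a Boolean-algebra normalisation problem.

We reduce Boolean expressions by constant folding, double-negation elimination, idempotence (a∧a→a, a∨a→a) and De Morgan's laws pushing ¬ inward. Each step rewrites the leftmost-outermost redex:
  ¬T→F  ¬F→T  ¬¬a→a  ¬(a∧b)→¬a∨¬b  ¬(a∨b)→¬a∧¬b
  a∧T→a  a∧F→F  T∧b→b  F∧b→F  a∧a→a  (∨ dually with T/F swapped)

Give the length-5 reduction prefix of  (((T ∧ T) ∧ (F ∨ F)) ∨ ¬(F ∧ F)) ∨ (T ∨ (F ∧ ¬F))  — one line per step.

  start: (((T ∧ T) ∧ (F ∨ F)) ∨ ¬(F ∧ F)) ∨ (T ∨ (F ∧ ¬F))
  →1  ((T ∧ (F ∨ F)) ∨ ¬(F ∧ F)) ∨ (T ∨ (F ∧ ¬F))
  →2  ((F ∨ F) ∨ ¬(F ∧ F)) ∨ (T ∨ (F ∧ ¬F))
  →3  (F ∨ ¬(F ∧ F)) ∨ (T ∨ (F ∧ ¬F))
  →4  ¬(F ∧ F) ∨ (T ∨ (F ∧ ¬F))
  →5  (¬F ∨ ¬F) ∨ (T ∨ (F ∧ ¬F))

Answer: after 5 steps: (¬F ∨ ¬F) ∨ (T ∨ (F ∧ ¬F))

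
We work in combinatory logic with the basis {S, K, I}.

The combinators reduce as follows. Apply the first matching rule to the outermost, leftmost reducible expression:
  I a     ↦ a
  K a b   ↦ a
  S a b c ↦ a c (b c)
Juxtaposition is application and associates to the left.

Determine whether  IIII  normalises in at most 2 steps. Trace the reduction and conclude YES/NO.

Answer: NO — after 2 steps the term is II, not yet normal

Working:
  start: IIII
  step 1: III
  step 2: II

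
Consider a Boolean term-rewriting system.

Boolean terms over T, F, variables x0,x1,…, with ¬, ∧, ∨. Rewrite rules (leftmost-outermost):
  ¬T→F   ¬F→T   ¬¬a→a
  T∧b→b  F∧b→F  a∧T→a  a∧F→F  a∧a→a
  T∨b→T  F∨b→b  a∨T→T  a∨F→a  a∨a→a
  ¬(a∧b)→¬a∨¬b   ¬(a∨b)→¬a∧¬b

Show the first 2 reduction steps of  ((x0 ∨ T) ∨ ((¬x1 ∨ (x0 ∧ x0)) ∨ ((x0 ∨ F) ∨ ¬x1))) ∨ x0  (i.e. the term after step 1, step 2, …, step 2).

  start: ((x0 ∨ T) ∨ ((¬x1 ∨ (x0 ∧ x0)) ∨ ((x0 ∨ F) ∨ ¬x1))) ∨ x0
  [1] (T ∨ ((¬x1 ∨ (x0 ∧ x0)) ∨ ((x0 ∨ F) ∨ ¬x1))) ∨ x0
  [2] T ∨ x0

Answer: after 2 steps: T ∨ x0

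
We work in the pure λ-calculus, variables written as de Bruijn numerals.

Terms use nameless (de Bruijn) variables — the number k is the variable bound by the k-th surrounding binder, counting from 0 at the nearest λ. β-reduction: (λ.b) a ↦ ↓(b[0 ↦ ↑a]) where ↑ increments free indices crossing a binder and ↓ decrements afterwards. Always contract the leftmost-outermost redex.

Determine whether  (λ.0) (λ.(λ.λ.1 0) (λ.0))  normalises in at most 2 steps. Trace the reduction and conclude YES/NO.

Answer: NO — after 2 steps the term is λ.λ.(λ.0) 0, not yet normal

Derivation:
  start: (λ.0) (λ.(λ.λ.1 0) (λ.0))
  →1  λ.(λ.λ.1 0) (λ.0)
  →2  λ.λ.(λ.0) 0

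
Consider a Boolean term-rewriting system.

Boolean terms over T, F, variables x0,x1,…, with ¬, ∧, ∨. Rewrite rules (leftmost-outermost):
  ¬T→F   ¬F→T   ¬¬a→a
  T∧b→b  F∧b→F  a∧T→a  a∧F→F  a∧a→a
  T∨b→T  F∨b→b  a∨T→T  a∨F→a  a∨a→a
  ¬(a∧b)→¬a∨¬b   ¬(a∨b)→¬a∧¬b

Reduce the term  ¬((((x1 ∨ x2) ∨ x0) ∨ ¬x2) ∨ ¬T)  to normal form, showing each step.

  start: ¬((((x1 ∨ x2) ∨ x0) ∨ ¬x2) ∨ ¬T)
  [1] ¬(((x1 ∨ x2) ∨ x0) ∨ ¬x2) ∧ ¬¬T
  [2] (¬((x1 ∨ x2) ∨ x0) ∧ ¬¬x2) ∧ ¬¬T
  [3] ((¬(x1 ∨ x2) ∧ ¬x0) ∧ ¬¬x2) ∧ ¬¬T
  [4] (((¬x1 ∧ ¬x2) ∧ ¬x0) ∧ ¬¬x2) ∧ ¬¬T
  [5] (((¬x1 ∧ ¬x2) ∧ ¬x0) ∧ x2) ∧ ¬¬T
  [6] (((¬x1 ∧ ¬x2) ∧ ¬x0) ∧ x2) ∧ T
  [7] ((¬x1 ∧ ¬x2) ∧ ¬x0) ∧ x2

Answer: normal form = ((¬x1 ∧ ¬x2) ∧ ¬x0) ∧ x2  (in 7 steps)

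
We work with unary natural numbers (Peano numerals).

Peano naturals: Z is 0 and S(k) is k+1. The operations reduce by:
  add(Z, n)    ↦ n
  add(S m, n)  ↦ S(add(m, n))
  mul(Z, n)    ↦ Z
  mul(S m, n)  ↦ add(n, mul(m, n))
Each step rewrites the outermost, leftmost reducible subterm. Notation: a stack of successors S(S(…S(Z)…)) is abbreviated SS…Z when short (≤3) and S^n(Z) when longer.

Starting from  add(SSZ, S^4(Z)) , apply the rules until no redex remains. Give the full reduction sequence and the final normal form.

  start: add(SSZ, S^4(Z))
  step 1: S(add(SZ, S^4(Z)))
  step 2: S(S(add(Z, S^4(Z))))
  step 3: S^6(Z)

Answer: normal form = S^6(Z)  (in 3 steps)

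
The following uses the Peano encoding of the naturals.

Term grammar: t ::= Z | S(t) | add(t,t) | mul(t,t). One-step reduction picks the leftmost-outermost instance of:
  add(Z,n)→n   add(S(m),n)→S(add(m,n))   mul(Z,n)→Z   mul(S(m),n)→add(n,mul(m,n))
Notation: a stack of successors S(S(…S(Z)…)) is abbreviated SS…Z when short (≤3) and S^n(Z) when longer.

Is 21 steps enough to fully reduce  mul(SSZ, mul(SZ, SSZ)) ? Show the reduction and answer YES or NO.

  start: mul(SSZ, mul(SZ, SSZ))
  →1  add(mul(SZ, SSZ), mul(SZ, mul(SZ, SSZ)))
  →2  add(add(SSZ, mul(Z, SSZ)), mul(SZ, mul(SZ, SSZ)))
  →3  add(S(add(SZ, mul(Z, SSZ))), mul(SZ, mul(SZ, SSZ)))
  →4  S(add(add(SZ, mul(Z, SSZ)), mul(SZ, mul(SZ, SSZ))))
  →5  S(add(S(add(Z, mul(Z, SSZ))), mul(SZ, mul(SZ, SSZ))))
  →6  S(S(add(add(Z, mul(Z, SSZ)), mul(SZ, mul(SZ, SSZ)))))
  →7  S(S(add(mul(Z, SSZ), mul(SZ, mul(SZ, SSZ)))))
  →8  S(S(add(Z, mul(SZ, mul(SZ, SSZ)))))
  →9  S(S(mul(SZ, mul(SZ, SSZ))))
  →10  S(S(add(mul(SZ, SSZ), mul(Z, mul(SZ, SSZ)))))
  →11  S(S(add(add(SSZ, mul(Z, SSZ)), mul(Z, mul(SZ, SSZ)))))
  →12  S(S(add(S(add(SZ, mul(Z, SSZ))), mul(Z, mul(SZ, SSZ)))))
  →13  S(S(S(add(add(SZ, mul(Z, SSZ)), mul(Z, mul(SZ, SSZ))))))
  →14  S(S(S(add(S(add(Z, mul(Z, SSZ))), mul(Z, mul(SZ, SSZ))))))
  →15  S(S(S(S(add(add(Z, mul(Z, SSZ)), mul(Z, mul(SZ, SSZ)))))))
  →16  S(S(S(S(add(mul(Z, SSZ), mul(Z, mul(SZ, SSZ)))))))
  →17  S(S(S(S(add(Z, mul(Z, mul(SZ, SSZ)))))))
  →18  S(S(S(S(mul(Z, mul(SZ, SSZ))))))
  →19  S^4(Z)

Answer: YES — reaches normal form S^4(Z) in 19 ≤ 21 steps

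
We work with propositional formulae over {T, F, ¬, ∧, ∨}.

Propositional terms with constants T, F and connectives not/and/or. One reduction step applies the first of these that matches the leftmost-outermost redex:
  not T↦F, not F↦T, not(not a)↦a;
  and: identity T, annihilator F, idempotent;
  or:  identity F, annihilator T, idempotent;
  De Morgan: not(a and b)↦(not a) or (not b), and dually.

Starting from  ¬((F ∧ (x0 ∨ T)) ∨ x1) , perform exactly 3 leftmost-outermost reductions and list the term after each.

Answer: after 3 steps: (T ∨ ¬(x0 ∨ T)) ∧ ¬x1

Reduction:
  start: ¬((F ∧ (x0 ∨ T)) ∨ x1)
  step 1: ¬(F ∧ (x0 ∨ T)) ∧ ¬x1
  step 2: (¬F ∨ ¬(x0 ∨ T)) ∧ ¬x1
  step 3: (T ∨ ¬(x0 ∨ T)) ∧ ¬x1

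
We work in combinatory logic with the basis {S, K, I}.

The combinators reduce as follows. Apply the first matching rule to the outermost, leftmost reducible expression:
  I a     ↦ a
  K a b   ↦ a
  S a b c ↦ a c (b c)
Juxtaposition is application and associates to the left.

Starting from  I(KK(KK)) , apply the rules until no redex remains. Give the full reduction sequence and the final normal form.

  start: I(KK(KK))
  step 1: KK(KK)
  step 2: K

Answer: normal form = K  (in 2 steps)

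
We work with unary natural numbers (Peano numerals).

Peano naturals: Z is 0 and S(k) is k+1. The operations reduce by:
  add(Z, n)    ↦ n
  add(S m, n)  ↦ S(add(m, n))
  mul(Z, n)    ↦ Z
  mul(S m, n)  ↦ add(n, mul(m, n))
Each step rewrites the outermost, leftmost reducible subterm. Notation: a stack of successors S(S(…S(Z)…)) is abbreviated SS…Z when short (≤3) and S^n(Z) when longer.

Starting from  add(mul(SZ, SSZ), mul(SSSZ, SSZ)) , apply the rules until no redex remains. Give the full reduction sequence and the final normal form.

Answer: normal form = S^8(Z)  (in 21 steps)

Working:
  start: add(mul(SZ, SSZ), mul(SSSZ, SSZ))
  →1  add(add(SSZ, mul(Z, SSZ)), mul(SSSZ, SSZ))
  →2  add(S(add(SZ, mul(Z, SSZ))), mul(SSSZ, SSZ))
  →3  S(add(add(SZ, mul(Z, SSZ)), mul(SSSZ, SSZ)))
  →4  S(add(S(add(Z, mul(Z, SSZ))), mul(SSSZ, SSZ)))
  →5  S(S(add(add(Z, mul(Z, SSZ)), mul(SSSZ, SSZ))))
  →6  S(S(add(mul(Z, SSZ), mul(SSSZ, SSZ))))
  →7  S(S(add(Z, mul(SSSZ, SSZ))))
  →8  S(S(mul(SSSZ, SSZ)))
  →9  S(S(add(SSZ, mul(SSZ, SSZ))))
  →10  S(S(S(add(SZ, mul(SSZ, SSZ)))))
  →11  S(S(S(S(add(Z, mul(SSZ, SSZ))))))
  →12  S(S(S(S(mul(SSZ, SSZ)))))
  →13  S(S(S(S(add(SSZ, mul(SZ, SSZ))))))
  →14  S(S(S(S(S(add(SZ, mul(SZ, SSZ)))))))
  →15  S(S(S(S(S(S(add(Z, mul(SZ, SSZ))))))))
  →16  S(S(S(S(S(S(mul(SZ, SSZ)))))))
  →17  S(S(S(S(S(S(add(SSZ, mul(Z, SSZ))))))))
  →18  S(S(S(S(S(S(S(add(SZ, mul(Z, SSZ)))))))))
  →19  S(S(S(S(S(S(S(S(add(Z, mul(Z, SSZ))))))))))
  →20  S(S(S(S(S(S(S(S(mul(Z, SSZ)))))))))
  →21  S^8(Z)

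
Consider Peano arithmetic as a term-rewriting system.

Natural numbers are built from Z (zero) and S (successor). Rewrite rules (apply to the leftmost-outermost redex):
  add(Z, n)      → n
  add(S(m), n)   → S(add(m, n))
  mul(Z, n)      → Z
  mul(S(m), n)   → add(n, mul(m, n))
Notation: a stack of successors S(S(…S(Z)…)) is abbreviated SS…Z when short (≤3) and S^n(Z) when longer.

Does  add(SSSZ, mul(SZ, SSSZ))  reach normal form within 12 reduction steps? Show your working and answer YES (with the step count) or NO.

  start: add(SSSZ, mul(SZ, SSSZ))
  [1] S(add(SSZ, mul(SZ, SSSZ)))
  [2] S(S(add(SZ, mul(SZ, SSSZ))))
  [3] S(S(S(add(Z, mul(SZ, SSSZ)))))
  [4] S(S(S(mul(SZ, SSSZ))))
  [5] S(S(S(add(SSSZ, mul(Z, SSSZ)))))
  [6] S(S(S(S(add(SSZ, mul(Z, SSSZ))))))
  [7] S(S(S(S(S(add(SZ, mul(Z, SSSZ)))))))
  [8] S(S(S(S(S(S(add(Z, mul(Z, SSSZ))))))))
  [9] S(S(S(S(S(S(mul(Z, SSSZ)))))))
  [10] S^6(Z)

Answer: YES — reaches normal form S^6(Z) in 10 ≤ 12 steps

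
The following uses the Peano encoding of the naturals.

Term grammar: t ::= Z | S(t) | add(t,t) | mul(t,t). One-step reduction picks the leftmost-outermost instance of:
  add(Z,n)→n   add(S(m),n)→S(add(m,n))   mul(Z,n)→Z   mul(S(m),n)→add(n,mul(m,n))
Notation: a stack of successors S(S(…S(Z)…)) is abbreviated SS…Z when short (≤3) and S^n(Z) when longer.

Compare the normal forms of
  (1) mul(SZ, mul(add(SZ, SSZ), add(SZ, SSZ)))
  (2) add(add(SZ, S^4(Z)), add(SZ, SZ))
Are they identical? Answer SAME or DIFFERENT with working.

Term A:
  start: mul(SZ, mul(add(SZ, SSZ), add(SZ, SSZ)))
  step 1: add(mul(add(SZ, SSZ), add(SZ, SSZ)), mul(Z, mul(add(SZ, SSZ), add(SZ, SSZ))))
  step 2: add(mul(S(add(Z, SSZ)), add(SZ, SSZ)), mul(Z, mul(add(SZ, SSZ), add(SZ, SSZ))))
  step 3: add(add(add(SZ, SSZ), mul(add(Z, SSZ), add(SZ, SSZ))), mul(Z, mul(add(SZ, SSZ), add(SZ, SSZ))))
  step 4: add(add(S(add(Z, SSZ)), mul(add(Z, SSZ), add(SZ, SSZ))), mul(Z, mul(add(SZ, SSZ), add(SZ, SSZ))))
  step 5: add(S(add(add(Z, SSZ), mul(add(Z, SSZ), add(SZ, SSZ)))), mul(Z, mul(add(SZ, SSZ), add(SZ, SSZ))))
  step 6: S(add(add(add(Z, SSZ), mul(add(Z, SSZ), add(SZ, SSZ))), mul(Z, mul(add(SZ, SSZ), add(SZ, SSZ)))))
  step 7: S(add(add(SSZ, mul(add(Z, SSZ), add(SZ, SSZ))), mul(Z, mul(add(SZ, SSZ), add(SZ, SSZ)))))
  step 8: S(add(S(add(SZ, mul(add(Z, SSZ), add(SZ, SSZ)))), mul(Z, mul(add(SZ, SSZ), add(SZ, SSZ)))))
  step 9: S(S(add(add(SZ, mul(add(Z, SSZ), add(SZ, SSZ))), mul(Z, mul(add(SZ, SSZ), add(SZ, SSZ))))))
  step 10: S(S(add(S(add(Z, mul(add(Z, SSZ), add(SZ, SSZ)))), mul(Z, mul(add(SZ, SSZ), add(SZ, SSZ))))))
  step 11: S(S(S(add(add(Z, mul(add(Z, SSZ), add(SZ, SSZ))), mul(Z, mul(add(SZ, SSZ), add(SZ, SSZ)))))))
  step 12: S(S(S(add(mul(add(Z, SSZ), add(SZ, SSZ)), mul(Z, mul(add(SZ, SSZ), add(SZ, SSZ)))))))
  step 13: S(S(S(add(mul(SSZ, add(SZ, SSZ)), mul(Z, mul(add(SZ, SSZ), add(SZ, SSZ)))))))
  step 14: S(S(S(add(add(add(SZ, SSZ), mul(SZ, add(SZ, SSZ))), mul(Z, mul(add(SZ, SSZ), add(SZ, SSZ)))))))
  step 15: S(S(S(add(add(S(add(Z, SSZ)), mul(SZ, add(SZ, SSZ))), mul(Z, mul(add(SZ, SSZ), add(SZ, SSZ)))))))
  step 16: S(S(S(add(S(add(add(Z, SSZ), mul(SZ, add(SZ, SSZ)))), mul(Z, mul(add(SZ, SSZ), add(SZ, SSZ)))))))
  step 17: S(S(S(S(add(add(add(Z, SSZ), mul(SZ, add(SZ, SSZ))), mul(Z, mul(add(SZ, SSZ), add(SZ, SSZ))))))))
  step 18: S(S(S(S(add(add(SSZ, mul(SZ, add(SZ, SSZ))), mul(Z, mul(add(SZ, SSZ), add(SZ, SSZ))))))))
  step 19: S(S(S(S(add(S(add(SZ, mul(SZ, add(SZ, SSZ)))), mul(Z, mul(add(SZ, SSZ), add(SZ, SSZ))))))))
  step 20: S(S(S(S(S(add(add(SZ, mul(SZ, add(SZ, SSZ))), mul(Z, mul(add(SZ, SSZ), add(SZ, SSZ)))))))))
  step 21: S(S(S(S(S(add(S(add(Z, mul(SZ, add(SZ, SSZ)))), mul(Z, mul(add(SZ, SSZ), add(SZ, SSZ)))))))))
  step 22: S(S(S(S(S(S(add(add(Z, mul(SZ, add(SZ, SSZ))), mul(Z, mul(add(SZ, SSZ), add(SZ, SSZ))))))))))
  step 23: S(S(S(S(S(S(add(mul(SZ, add(SZ, SSZ)), mul(Z, mul(add(SZ, SSZ), add(SZ, SSZ))))))))))
  step 24: S(S(S(S(S(S(add(add(add(SZ, SSZ), mul(Z, add(SZ, SSZ))), mul(Z, mul(add(SZ, SSZ), add(SZ, SSZ))))))))))
  step 25: S(S(S(S(S(S(add(add(S(add(Z, SSZ)), mul(Z, add(SZ, SSZ))), mul(Z, mul(add(SZ, SSZ), add(SZ, SSZ))))))))))
  step 26: S(S(S(S(S(S(add(S(add(add(Z, SSZ), mul(Z, add(SZ, SSZ)))), mul(Z, mul(add(SZ, SSZ), add(SZ, SSZ))))))))))
  step 27: S(S(S(S(S(S(S(add(add(add(Z, SSZ), mul(Z, add(SZ, SSZ))), mul(Z, mul(add(SZ, SSZ), add(SZ, SSZ)))))))))))
  step 28: S(S(S(S(S(S(S(add(add(SSZ, mul(Z, add(SZ, SSZ))), mul(Z, mul(add(SZ, SSZ), add(SZ, SSZ)))))))))))
  step 29: S(S(S(S(S(S(S(add(S(add(SZ, mul(Z, add(SZ, SSZ)))), mul(Z, mul(add(SZ, SSZ), add(SZ, SSZ)))))))))))
  step 30: S(S(S(S(S(S(S(S(add(add(SZ, mul(Z, add(SZ, SSZ))), mul(Z, mul(add(SZ, SSZ), add(SZ, SSZ))))))))))))
  step 31: S(S(S(S(S(S(S(S(add(S(add(Z, mul(Z, add(SZ, SSZ)))), mul(Z, mul(add(SZ, SSZ), add(SZ, SSZ))))))))))))
  step 32: S(S(S(S(S(S(S(S(S(add(add(Z, mul(Z, add(SZ, SSZ))), mul(Z, mul(add(SZ, SSZ), add(SZ, SSZ)))))))))))))
  step 33: S(S(S(S(S(S(S(S(S(add(mul(Z, add(SZ, SSZ)), mul(Z, mul(add(SZ, SSZ), add(SZ, SSZ)))))))))))))
  step 34: S(S(S(S(S(S(S(S(S(add(Z, mul(Z, mul(add(SZ, SSZ), add(SZ, SSZ)))))))))))))
  step 35: S(S(S(S(S(S(S(S(S(mul(Z, mul(add(SZ, SSZ), add(SZ, SSZ))))))))))))
  step 36: S^9(Z)

Term B:
  start: add(add(SZ, S^4(Z)), add(SZ, SZ))
  step 1: add(S(add(Z, S^4(Z))), add(SZ, SZ))
  step 2: S(add(add(Z, S^4(Z)), add(SZ, SZ)))
  step 3: S(add(S^4(Z), add(SZ, SZ)))
  step 4: S(S(add(SSSZ, add(SZ, SZ))))
  step 5: S(S(S(add(SSZ, add(SZ, SZ)))))
  step 6: S(S(S(S(add(SZ, add(SZ, SZ))))))
  step 7: S(S(S(S(S(add(Z, add(SZ, SZ)))))))
  step 8: S(S(S(S(S(add(SZ, SZ))))))
  step 9: S(S(S(S(S(S(add(Z, SZ)))))))
  step 10: S^7(Z)

Answer: DIFFERENT — A ⇓ S^9(Z), B ⇓ S^7(Z)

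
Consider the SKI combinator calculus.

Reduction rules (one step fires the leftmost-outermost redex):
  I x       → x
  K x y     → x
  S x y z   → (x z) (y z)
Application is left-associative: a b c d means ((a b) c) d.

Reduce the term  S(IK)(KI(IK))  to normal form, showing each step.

Answer: normal form = SKI  (in 2 steps)

Working:
  start: S(IK)(KI(IK))
  [1] SK(KI(IK))
  [2] SKI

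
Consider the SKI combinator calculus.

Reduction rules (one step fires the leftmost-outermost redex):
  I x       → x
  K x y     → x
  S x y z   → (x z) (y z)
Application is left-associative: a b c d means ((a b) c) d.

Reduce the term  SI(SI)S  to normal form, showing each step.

Answer: normal form = S(SIS)  (in 2 steps)

Working:
  start: SI(SI)S
  [1] IS(SIS)
  [2] S(SIS)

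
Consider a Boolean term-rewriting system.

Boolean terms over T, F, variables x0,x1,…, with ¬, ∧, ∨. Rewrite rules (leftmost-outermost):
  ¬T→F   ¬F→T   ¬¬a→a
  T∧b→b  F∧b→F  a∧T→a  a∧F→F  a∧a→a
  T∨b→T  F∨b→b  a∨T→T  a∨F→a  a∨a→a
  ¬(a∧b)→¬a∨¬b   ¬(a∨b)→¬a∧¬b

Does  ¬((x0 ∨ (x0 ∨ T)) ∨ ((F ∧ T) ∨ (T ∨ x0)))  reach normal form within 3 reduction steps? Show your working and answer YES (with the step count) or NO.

Answer: NO — after 3 steps the term is (¬x0 ∧ (¬x0 ∧ ¬T)) ∧ ¬((F ∧ T) ∨ (T ∨ x0)), not yet normal

Derivation:
  start: ¬((x0 ∨ (x0 ∨ T)) ∨ ((F ∧ T) ∨ (T ∨ x0)))
  [1] ¬(x0 ∨ (x0 ∨ T)) ∧ ¬((F ∧ T) ∨ (T ∨ x0))
  [2] (¬x0 ∧ ¬(x0 ∨ T)) ∧ ¬((F ∧ T) ∨ (T ∨ x0))
  [3] (¬x0 ∧ (¬x0 ∧ ¬T)) ∧ ¬((F ∧ T) ∨ (T ∨ x0))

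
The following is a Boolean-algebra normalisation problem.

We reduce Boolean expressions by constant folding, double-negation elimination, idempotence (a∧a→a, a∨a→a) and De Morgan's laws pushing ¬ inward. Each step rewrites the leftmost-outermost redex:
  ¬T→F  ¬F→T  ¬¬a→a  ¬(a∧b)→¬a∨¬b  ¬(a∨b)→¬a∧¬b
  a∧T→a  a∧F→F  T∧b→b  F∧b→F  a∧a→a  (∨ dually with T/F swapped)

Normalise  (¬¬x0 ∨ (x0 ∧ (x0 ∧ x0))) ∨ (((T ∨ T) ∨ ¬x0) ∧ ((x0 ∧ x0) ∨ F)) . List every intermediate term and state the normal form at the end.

Answer: normal form = x0  (in 10 steps)

Working:
  start: (¬¬x0 ∨ (x0 ∧ (x0 ∧ x0))) ∨ (((T ∨ T) ∨ ¬x0) ∧ ((x0 ∧ x0) ∨ F))
  →1  (x0 ∨ (x0 ∧ (x0 ∧ x0))) ∨ (((T ∨ T) ∨ ¬x0) ∧ ((x0 ∧ x0) ∨ F))
  →2  (x0 ∨ (x0 ∧ x0)) ∨ (((T ∨ T) ∨ ¬x0) ∧ ((x0 ∧ x0) ∨ F))
  →3  (x0 ∨ x0) ∨ (((T ∨ T) ∨ ¬x0) ∧ ((x0 ∧ x0) ∨ F))
  →4  x0 ∨ (((T ∨ T) ∨ ¬x0) ∧ ((x0 ∧ x0) ∨ F))
  →5  x0 ∨ ((T ∨ ¬x0) ∧ ((x0 ∧ x0) ∨ F))
  →6  x0 ∨ (T ∧ ((x0 ∧ x0) ∨ F))
  →7  x0 ∨ ((x0 ∧ x0) ∨ F)
  →8  x0 ∨ (x0 ∧ x0)
  →9  x0 ∨ x0
  →10  x0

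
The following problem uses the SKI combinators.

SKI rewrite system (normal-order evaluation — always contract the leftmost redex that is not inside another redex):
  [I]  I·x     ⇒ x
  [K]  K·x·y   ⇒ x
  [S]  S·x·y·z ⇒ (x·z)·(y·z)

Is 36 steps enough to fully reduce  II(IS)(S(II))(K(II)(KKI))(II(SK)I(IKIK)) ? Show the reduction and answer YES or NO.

Answer: YES — reaches normal form I in 33 ≤ 36 steps

Derivation:
  start: II(IS)(S(II))(K(II)(KKI))(II(SK)I(IKIK))
  [1] I(IS)(S(II))(K(II)(KKI))(II(SK)I(IKIK))
  [2] IS(S(II))(K(II)(KKI))(II(SK)I(IKIK))
  [3] S(S(II))(K(II)(KKI))(II(SK)I(IKIK))
  [4] S(II)(II(SK)I(IKIK))(K(II)(KKI)(II(SK)I(IKIK)))
  [5] II(K(II)(KKI)(II(SK)I(IKIK)))(II(SK)I(IKIK)(K(II)(KKI)(II(SK)I(IKIK))))
  [6] I(K(II)(KKI)(II(SK)I(IKIK)))(II(SK)I(IKIK)(K(II)(KKI)(II(SK)I(IKIK))))
  [7] K(II)(KKI)(II(SK)I(IKIK))(II(SK)I(IKIK)(K(II)(KKI)(II(SK)I(IKIK))))
  [8] II(II(SK)I(IKIK))(II(SK)I(IKIK)(K(II)(KKI)(II(SK)I(IKIK))))
  [9] I(II(SK)I(IKIK))(II(SK)I(IKIK)(K(II)(KKI)(II(SK)I(IKIK))))
  [10] II(SK)I(IKIK)(II(SK)I(IKIK)(K(II)(KKI)(II(SK)I(IKIK))))
  [11] I(SK)I(IKIK)(II(SK)I(IKIK)(K(II)(KKI)(II(SK)I(IKIK))))
  [12] SKI(IKIK)(II(SK)I(IKIK)(K(II)(KKI)(II(SK)I(IKIK))))
  [13] K(IKIK)(I(IKIK))(II(SK)I(IKIK)(K(II)(KKI)(II(SK)I(IKIK))))
  [14] IKIK(II(SK)I(IKIK)(K(II)(KKI)(II(SK)I(IKIK))))
  [15] KIK(II(SK)I(IKIK)(K(II)(KKI)(II(SK)I(IKIK))))
  [16] I(II(SK)I(IKIK)(K(II)(KKI)(II(SK)I(IKIK))))
  [17] II(SK)I(IKIK)(K(II)(KKI)(II(SK)I(IKIK)))
  [18] I(SK)I(IKIK)(K(II)(KKI)(II(SK)I(IKIK)))
  [19] SKI(IKIK)(K(II)(KKI)(II(SK)I(IKIK)))
  [20] K(IKIK)(I(IKIK))(K(II)(KKI)(II(SK)I(IKIK)))
  [21] IKIK(K(II)(KKI)(II(SK)I(IKIK)))
  [22] KIK(K(II)(KKI)(II(SK)I(IKIK)))
  [23] I(K(II)(KKI)(II(SK)I(IKIK)))
  [24] K(II)(KKI)(II(SK)I(IKIK))
  [25] II(II(SK)I(IKIK))
  [26] I(II(SK)I(IKIK))
  [27] II(SK)I(IKIK)
  [28] I(SK)I(IKIK)
  [29] SKI(IKIK)
  [30] K(IKIK)(I(IKIK))
  [31] IKIK
  [32] KIK
  [33] I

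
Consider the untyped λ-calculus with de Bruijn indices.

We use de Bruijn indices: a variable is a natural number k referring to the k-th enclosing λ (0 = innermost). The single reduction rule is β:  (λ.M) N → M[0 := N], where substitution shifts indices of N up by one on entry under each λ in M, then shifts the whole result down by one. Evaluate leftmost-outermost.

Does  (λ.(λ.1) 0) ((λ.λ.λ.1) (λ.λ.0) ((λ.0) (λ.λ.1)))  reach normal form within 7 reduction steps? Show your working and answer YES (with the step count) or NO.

Answer: YES — reaches normal form λ.λ.λ.1 in 5 ≤ 7 steps

Reduction:
  start: (λ.(λ.1) 0) ((λ.λ.λ.1) (λ.λ.0) ((λ.0) (λ.λ.1)))
  step 1: (λ.(λ.λ.λ.1) (λ.λ.0) ((λ.0) (λ.λ.1))) ((λ.λ.λ.1) (λ.λ.0) ((λ.0) (λ.λ.1)))
  step 2: (λ.λ.λ.1) (λ.λ.0) ((λ.0) (λ.λ.1))
  step 3: (λ.λ.1) ((λ.0) (λ.λ.1))
  step 4: λ.(λ.0) (λ.λ.1)
  step 5: λ.λ.λ.1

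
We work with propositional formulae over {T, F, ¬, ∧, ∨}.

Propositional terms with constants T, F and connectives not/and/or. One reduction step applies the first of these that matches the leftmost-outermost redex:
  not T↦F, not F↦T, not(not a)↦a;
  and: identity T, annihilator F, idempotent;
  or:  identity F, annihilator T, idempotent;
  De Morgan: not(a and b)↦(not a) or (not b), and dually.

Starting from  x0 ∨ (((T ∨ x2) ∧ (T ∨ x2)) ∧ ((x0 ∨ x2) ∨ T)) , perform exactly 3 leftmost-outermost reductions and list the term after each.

Answer: after 3 steps: x0 ∨ ((x0 ∨ x2) ∨ T)

Reduction:
  start: x0 ∨ (((T ∨ x2) ∧ (T ∨ x2)) ∧ ((x0 ∨ x2) ∨ T))
  step 1: x0 ∨ ((T ∨ x2) ∧ ((x0 ∨ x2) ∨ T))
  step 2: x0 ∨ (T ∧ ((x0 ∨ x2) ∨ T))
  step 3: x0 ∨ ((x0 ∨ x2) ∨ T)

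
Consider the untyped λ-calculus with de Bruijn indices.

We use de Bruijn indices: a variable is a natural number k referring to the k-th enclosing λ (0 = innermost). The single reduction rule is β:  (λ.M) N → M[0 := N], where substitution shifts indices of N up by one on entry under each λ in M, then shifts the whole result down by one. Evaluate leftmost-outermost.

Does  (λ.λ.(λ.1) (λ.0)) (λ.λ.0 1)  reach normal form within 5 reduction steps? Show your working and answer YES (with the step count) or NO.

Answer: YES — reaches normal form λ.0 in 2 ≤ 5 steps

Reduction:
  start: (λ.λ.(λ.1) (λ.0)) (λ.λ.0 1)
  →1  λ.(λ.1) (λ.0)
  →2  λ.0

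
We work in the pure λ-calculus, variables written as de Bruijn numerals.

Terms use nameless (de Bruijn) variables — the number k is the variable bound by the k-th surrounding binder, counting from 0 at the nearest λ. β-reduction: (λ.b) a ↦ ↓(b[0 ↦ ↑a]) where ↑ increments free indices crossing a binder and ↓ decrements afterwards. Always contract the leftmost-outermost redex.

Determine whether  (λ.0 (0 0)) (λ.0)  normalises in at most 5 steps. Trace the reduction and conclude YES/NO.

Answer: YES — reaches normal form λ.0 in 3 ≤ 5 steps

Working:
  start: (λ.0 (0 0)) (λ.0)
  step 1: (λ.0) ((λ.0) (λ.0))
  step 2: (λ.0) (λ.0)
  step 3: λ.0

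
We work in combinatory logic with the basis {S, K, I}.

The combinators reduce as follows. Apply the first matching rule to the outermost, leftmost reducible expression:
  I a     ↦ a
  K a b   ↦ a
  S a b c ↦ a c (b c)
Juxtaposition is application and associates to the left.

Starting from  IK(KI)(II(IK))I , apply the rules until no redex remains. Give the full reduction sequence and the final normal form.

  start: IK(KI)(II(IK))I
  step 1: K(KI)(II(IK))I
  step 2: KII
  step 3: I

Answer: normal form = I  (in 3 steps)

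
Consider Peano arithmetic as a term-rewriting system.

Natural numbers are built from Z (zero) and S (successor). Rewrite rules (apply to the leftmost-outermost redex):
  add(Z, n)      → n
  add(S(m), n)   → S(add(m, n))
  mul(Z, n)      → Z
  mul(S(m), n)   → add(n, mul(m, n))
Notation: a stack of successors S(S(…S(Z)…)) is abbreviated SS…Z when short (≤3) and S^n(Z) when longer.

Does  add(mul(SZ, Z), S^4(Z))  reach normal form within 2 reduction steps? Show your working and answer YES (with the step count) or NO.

Answer: NO — after 2 steps the term is add(mul(Z, Z), S^4(Z)), not yet normal

Derivation:
  start: add(mul(SZ, Z), S^4(Z))
  step 1: add(add(Z, mul(Z, Z)), S^4(Z))
  step 2: add(mul(Z, Z), S^4(Z))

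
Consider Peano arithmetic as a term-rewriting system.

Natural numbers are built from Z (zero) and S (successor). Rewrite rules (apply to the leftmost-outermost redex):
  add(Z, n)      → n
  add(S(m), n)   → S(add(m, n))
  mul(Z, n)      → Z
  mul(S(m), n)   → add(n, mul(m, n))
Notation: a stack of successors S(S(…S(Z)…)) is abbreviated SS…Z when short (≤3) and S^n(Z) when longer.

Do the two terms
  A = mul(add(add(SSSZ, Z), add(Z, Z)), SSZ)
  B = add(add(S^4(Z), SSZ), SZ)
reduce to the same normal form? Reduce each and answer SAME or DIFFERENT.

Term A:
  start: mul(add(add(SSSZ, Z), add(Z, Z)), SSZ)
  [1] mul(add(S(add(SSZ, Z)), add(Z, Z)), SSZ)
  [2] mul(S(add(add(SSZ, Z), add(Z, Z))), SSZ)
  [3] add(SSZ, mul(add(add(SSZ, Z), add(Z, Z)), SSZ))
  [4] S(add(SZ, mul(add(add(SSZ, Z), add(Z, Z)), SSZ)))
  [5] S(S(add(Z, mul(add(add(SSZ, Z), add(Z, Z)), SSZ))))
  [6] S(S(mul(add(add(SSZ, Z), add(Z, Z)), SSZ)))
  [7] S(S(mul(add(S(add(SZ, Z)), add(Z, Z)), SSZ)))
  [8] S(S(mul(S(add(add(SZ, Z), add(Z, Z))), SSZ)))
  [9] S(S(add(SSZ, mul(add(add(SZ, Z), add(Z, Z)), SSZ))))
  [10] S(S(S(add(SZ, mul(add(add(SZ, Z), add(Z, Z)), SSZ)))))
  [11] S(S(S(S(add(Z, mul(add(add(SZ, Z), add(Z, Z)), SSZ))))))
  [12] S(S(S(S(mul(add(add(SZ, Z), add(Z, Z)), SSZ)))))
  [13] S(S(S(S(mul(add(S(add(Z, Z)), add(Z, Z)), SSZ)))))
  [14] S(S(S(S(mul(S(add(add(Z, Z), add(Z, Z))), SSZ)))))
  [15] S(S(S(S(add(SSZ, mul(add(add(Z, Z), add(Z, Z)), SSZ))))))
  [16] S(S(S(S(S(add(SZ, mul(add(add(Z, Z), add(Z, Z)), SSZ)))))))
  [17] S(S(S(S(S(S(add(Z, mul(add(add(Z, Z), add(Z, Z)), SSZ))))))))
  [18] S(S(S(S(S(S(mul(add(add(Z, Z), add(Z, Z)), SSZ)))))))
  [19] S(S(S(S(S(S(mul(add(Z, add(Z, Z)), SSZ)))))))
  [20] S(S(S(S(S(S(mul(add(Z, Z), SSZ)))))))
  [21] S(S(S(S(S(S(mul(Z, SSZ)))))))
  [22] S^6(Z)

Term B:
  start: add(add(S^4(Z), SSZ), SZ)
  [1] add(S(add(SSSZ, SSZ)), SZ)
  [2] S(add(add(SSSZ, SSZ), SZ))
  [3] S(add(S(add(SSZ, SSZ)), SZ))
  [4] S(S(add(add(SSZ, SSZ), SZ)))
  [5] S(S(add(S(add(SZ, SSZ)), SZ)))
  [6] S(S(S(add(add(SZ, SSZ), SZ))))
  [7] S(S(S(add(S(add(Z, SSZ)), SZ))))
  [8] S(S(S(S(add(add(Z, SSZ), SZ)))))
  [9] S(S(S(S(add(SSZ, SZ)))))
  [10] S(S(S(S(S(add(SZ, SZ))))))
  [11] S(S(S(S(S(S(add(Z, SZ)))))))
  [12] S^7(Z)

Answer: DIFFERENT — A ⇓ S^6(Z), B ⇓ S^7(Z)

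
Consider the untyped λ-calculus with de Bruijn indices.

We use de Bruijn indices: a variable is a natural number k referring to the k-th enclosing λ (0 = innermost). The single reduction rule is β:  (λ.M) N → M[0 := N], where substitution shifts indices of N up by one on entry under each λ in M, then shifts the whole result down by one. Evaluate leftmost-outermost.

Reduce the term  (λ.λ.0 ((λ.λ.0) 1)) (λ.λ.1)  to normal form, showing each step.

  start: (λ.λ.0 ((λ.λ.0) 1)) (λ.λ.1)
  →1  λ.0 ((λ.λ.0) (λ.λ.1))
  →2  λ.0 (λ.0)

Answer: normal form = λ.0 (λ.0)  (in 2 steps)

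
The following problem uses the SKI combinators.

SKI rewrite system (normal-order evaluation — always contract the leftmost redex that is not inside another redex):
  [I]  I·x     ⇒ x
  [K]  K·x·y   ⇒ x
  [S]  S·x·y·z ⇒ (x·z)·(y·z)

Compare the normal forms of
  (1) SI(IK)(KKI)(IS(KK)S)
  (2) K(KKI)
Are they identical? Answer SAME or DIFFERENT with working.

Term A:
  start: SI(IK)(KKI)(IS(KK)S)
  [1] I(KKI)(IK(KKI))(IS(KK)S)
  [2] KKI(IK(KKI))(IS(KK)S)
  [3] K(IK(KKI))(IS(KK)S)
  [4] IK(KKI)
  [5] K(KKI)
  [6] KK

Term B:
  start: K(KKI)
  [1] KK

Answer: SAME — A ⇓ KK, B ⇓ KK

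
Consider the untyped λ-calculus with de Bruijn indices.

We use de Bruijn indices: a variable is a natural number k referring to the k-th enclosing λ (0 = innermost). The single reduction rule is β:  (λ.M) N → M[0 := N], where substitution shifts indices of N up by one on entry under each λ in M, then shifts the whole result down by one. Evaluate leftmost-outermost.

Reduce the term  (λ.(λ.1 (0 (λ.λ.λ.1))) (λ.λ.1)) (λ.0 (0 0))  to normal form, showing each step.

Answer: normal form = λ.λ.λ.1  (in 5 steps)

Derivation:
  start: (λ.(λ.1 (0 (λ.λ.λ.1))) (λ.λ.1)) (λ.0 (0 0))
  [1] (λ.(λ.0 (0 0)) (0 (λ.λ.λ.1))) (λ.λ.1)
  [2] (λ.0 (0 0)) ((λ.λ.1) (λ.λ.λ.1))
  [3] (λ.λ.1) (λ.λ.λ.1) ((λ.λ.1) (λ.λ.λ.1) ((λ.λ.1) (λ.λ.λ.1)))
  [4] (λ.λ.λ.λ.1) ((λ.λ.1) (λ.λ.λ.1) ((λ.λ.1) (λ.λ.λ.1)))
  [5] λ.λ.λ.1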